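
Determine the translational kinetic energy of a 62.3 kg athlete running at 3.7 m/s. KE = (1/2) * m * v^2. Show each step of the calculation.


KE = 0.5 * m * v^2
= 0.5 * 62.3 * 3.7^2
= 0.5 * 62.3 * 13.69
= 426.44 J

426.44 J


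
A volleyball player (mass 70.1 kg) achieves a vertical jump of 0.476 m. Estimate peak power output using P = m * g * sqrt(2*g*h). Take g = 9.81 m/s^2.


2 * g * h = 2 * 9.81 * 0.476 = 9.33912
sqrt(9.33912) = 3.055997 m/s
P = 70.1 * 9.81 * 3.055997 = 2101.55 W

2101.55 W


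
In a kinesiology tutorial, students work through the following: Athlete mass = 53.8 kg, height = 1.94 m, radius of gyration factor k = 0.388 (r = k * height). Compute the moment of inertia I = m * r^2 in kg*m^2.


r = k * height = 0.388 * 1.94 = 0.75272 m
r^2 = 0.75272^2 = 0.566587
I = 53.8 * 0.566587 = 30.482 kg*m^2

30.482 kg*m^2


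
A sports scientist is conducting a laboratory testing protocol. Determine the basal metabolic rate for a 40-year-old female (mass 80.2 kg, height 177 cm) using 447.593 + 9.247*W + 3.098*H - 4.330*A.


BMR = 447.593 + 9.247*80.2 + 3.098*177 - 4.330*40
= 1564.35 kcal/day

1564.35 kcal/day


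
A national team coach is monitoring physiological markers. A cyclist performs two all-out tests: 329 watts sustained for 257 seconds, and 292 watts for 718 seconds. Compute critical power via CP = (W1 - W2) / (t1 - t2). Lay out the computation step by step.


W1 = P1 * t1 = 329 * 257 = 84553 J
W2 = P2 * t2 = 292 * 718 = 209656 J
CP = (84553 - 209656) / (257 - 718)
= 271.37 W

271.37 W


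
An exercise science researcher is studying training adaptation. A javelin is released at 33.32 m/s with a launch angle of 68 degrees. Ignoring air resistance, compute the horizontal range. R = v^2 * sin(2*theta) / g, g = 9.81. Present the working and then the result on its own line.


Launch speed squared = 1110.2224
sin(2 * 68 deg) = 0.694658
Range = 1110.2224 * 0.694658 / 9.81
= 78.616 m

78.616 m


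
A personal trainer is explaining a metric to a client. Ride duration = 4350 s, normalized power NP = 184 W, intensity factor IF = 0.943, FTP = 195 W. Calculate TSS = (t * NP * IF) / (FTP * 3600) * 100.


Numerator = 4350 * 184 * 0.943 = 754777.2
Denominator = 195 * 3600 = 702000
TSS = 754777.2 / 702000 * 100
= 107.52

107.52 TSS


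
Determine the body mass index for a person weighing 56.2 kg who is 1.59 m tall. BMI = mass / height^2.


BMI = mass / height^2
= 56.2 / 1.59^2
= 56.2 / 2.5281
= 22.23 kg/m^2

22.23 kg/m^2


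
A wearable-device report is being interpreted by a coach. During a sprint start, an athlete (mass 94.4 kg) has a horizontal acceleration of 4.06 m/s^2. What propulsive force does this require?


Propulsive force = mass * acceleration
= 94.4 kg * 4.06 m/s^2
= 383.26 N

383.26 N


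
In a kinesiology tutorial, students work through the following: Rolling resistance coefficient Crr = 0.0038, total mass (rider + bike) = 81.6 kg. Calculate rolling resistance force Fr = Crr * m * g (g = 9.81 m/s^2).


Fr = Crr * m * g
= 0.0038 * 81.6 * 9.81
= 3.042 N

3.042 N


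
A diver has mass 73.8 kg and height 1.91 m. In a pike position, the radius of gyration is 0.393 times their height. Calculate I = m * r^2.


r = 0.393 * 1.91 = 0.75063 m
I = m * r^2 = 73.8 * 0.563445 = 41.582 kg*m^2

41.582 kg*m^2


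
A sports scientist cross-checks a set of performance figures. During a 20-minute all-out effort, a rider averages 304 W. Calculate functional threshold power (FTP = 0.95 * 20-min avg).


FTP = 0.95 * 304
= 288.8 W

288.8 W


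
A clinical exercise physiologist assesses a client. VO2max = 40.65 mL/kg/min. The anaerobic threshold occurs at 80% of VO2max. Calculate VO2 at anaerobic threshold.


AT fraction = 80 / 100 = 0.8
AT VO2 = 40.65 * 0.8
= 32.52 mL/kg/min

32.52 mL/kg/min


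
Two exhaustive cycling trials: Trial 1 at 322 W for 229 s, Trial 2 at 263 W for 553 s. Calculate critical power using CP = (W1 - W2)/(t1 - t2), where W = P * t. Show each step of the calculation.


W1 = 322 * 229 = 73738 J
W2 = 263 * 553 = 145439 J
CP = (73738 - 145439) / (229 - 553)
= -71701 / -324
= 221.3 W

221.3 W


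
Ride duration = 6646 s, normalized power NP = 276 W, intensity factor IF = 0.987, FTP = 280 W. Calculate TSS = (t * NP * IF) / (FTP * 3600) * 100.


Numerator = 6646 * 276 * 0.987 = 1810450.152
Denominator = 280 * 3600 = 1008000
TSS = 1810450.152 / 1008000 * 100
= 179.61

179.61 TSS


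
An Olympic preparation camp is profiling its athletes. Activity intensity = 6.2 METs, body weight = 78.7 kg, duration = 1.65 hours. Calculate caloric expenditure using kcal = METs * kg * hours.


kcal = 6.2 * 78.7 * 1.65
= 487.94 * 1.65
= 805.1 kcal

805.1 kcal


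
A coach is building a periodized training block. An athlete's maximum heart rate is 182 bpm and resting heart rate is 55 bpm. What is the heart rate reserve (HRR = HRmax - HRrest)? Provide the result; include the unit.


HRR = HRmax - HRrest
= 182 - 55
= 127 bpm

127 bpm


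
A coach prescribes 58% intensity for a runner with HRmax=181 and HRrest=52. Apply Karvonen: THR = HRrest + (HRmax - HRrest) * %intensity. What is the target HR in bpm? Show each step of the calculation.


Heart rate reserve = 181 - 52 = 129
Intensity fraction = 58 / 100 = 0.58
THR = 52 + 129 * 0.58 = 126.82 bpm

126.82 bpm


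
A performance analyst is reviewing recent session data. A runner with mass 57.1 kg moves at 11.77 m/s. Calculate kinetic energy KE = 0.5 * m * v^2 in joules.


v^2 = 11.77^2 = 138.5329
KE = 0.5 * 57.1 * 138.5329
= 3955.11 J

3955.11 J


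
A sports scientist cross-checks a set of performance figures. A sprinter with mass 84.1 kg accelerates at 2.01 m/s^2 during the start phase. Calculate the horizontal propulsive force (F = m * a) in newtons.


F = m * a
= 84.1 * 2.01
= 169.04 N

169.04 N


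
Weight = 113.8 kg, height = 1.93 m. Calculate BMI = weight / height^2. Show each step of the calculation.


height^2 = 1.93^2 = 3.7249
BMI = 113.8 / 3.7249 = 30.55 kg/m^2

30.55 kg/m^2


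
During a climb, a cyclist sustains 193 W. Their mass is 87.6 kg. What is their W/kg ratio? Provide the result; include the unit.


Power-to-weight = 193 W / 87.6 kg
= 2.203 W/kg

2.203 W/kg


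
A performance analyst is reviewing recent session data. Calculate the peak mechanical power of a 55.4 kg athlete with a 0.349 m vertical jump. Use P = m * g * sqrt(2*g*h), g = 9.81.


First, sqrt(2gh) = sqrt(2 * 9.81 * 0.349)
= sqrt(6.84738) = 2.61675 m/s
Power = 55.4 * 9.81 * 2.61675 = 1422.14 W

1422.14 W


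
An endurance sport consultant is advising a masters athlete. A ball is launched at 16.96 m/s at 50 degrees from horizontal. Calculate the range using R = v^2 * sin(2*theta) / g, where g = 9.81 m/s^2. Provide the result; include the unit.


sin(2 * 50) = sin(100) = 0.984808
v^2 = 16.96^2 = 287.6416
R = 287.6416 * 0.984808 / 9.81
= 28.876 m

28.876 m


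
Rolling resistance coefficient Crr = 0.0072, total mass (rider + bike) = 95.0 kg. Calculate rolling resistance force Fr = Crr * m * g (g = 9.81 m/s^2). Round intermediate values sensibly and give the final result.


Fr = Crr * m * g
= 0.0072 * 95.0 * 9.81
= 6.71 N

6.71 N


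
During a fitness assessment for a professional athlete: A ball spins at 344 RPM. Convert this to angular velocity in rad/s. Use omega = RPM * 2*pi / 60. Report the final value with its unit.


omega = 344 * 2 * pi / 60
= 344 * 6.28318531 / 60
= 2161.416 / 60
= 36.024 rad/s

36.024 rad/s


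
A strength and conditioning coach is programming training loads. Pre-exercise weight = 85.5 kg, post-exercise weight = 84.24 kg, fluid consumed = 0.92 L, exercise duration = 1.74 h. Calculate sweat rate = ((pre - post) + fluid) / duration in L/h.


Weight loss = 85.5 - 84.24 = 1.26 kg (approx L)
Total sweat = 1.26 + 0.92 = 2.18 L
Sweat rate = 2.18 / 1.74 = 1.253 L/h

1.253 L/h


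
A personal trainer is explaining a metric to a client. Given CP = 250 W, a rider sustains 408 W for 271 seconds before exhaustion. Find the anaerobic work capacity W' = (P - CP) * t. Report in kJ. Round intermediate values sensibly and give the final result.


Excess power = 408 - 250 = 158 W
Work above CP = 158 * 271 = 42818 J
W' = 42.818 kJ

42.818 kJ


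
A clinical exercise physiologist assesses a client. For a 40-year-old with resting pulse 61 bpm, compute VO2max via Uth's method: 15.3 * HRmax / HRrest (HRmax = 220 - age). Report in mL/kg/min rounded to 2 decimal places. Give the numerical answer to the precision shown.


Step 1: HRmax = 220 - 40 = 180 bpm
Step 2: Ratio = 180 / 61 = 2.9508
Step 3: VO2max = 15.3 * 2.9508 = 45.15 mL/kg/min

45.15 mL/kg/min


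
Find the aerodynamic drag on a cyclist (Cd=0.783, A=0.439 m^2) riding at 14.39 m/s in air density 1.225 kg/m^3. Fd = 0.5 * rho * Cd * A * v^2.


Fd = 0.5 * 1.225 * 0.783 * 0.439 * 14.39^2
= 0.5 * 1.225 * 0.783 * 0.439 * 207.0721
= 43.597 N

43.597 N


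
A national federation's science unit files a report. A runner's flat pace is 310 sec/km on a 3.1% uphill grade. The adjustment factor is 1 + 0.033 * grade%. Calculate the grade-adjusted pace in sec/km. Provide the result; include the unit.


Factor = 1 + 0.033 * 3.1 = 1.1023
Adjusted pace = 310 * 1.1023
= 341.71 sec/km

341.71 s/km


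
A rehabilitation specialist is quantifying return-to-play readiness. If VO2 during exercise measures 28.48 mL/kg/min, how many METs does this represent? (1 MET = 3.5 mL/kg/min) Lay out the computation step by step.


METs = VO2 / 3.5 = 28.48 / 3.5 = 8.14

8.14 METs


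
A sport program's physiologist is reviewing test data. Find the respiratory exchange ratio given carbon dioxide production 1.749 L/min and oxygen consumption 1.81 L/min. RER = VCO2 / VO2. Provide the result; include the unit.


VCO2 = 1.749 L/min
VO2 = 1.81 L/min
RER = 1.749 / 1.81 = 0.9663

0.9663


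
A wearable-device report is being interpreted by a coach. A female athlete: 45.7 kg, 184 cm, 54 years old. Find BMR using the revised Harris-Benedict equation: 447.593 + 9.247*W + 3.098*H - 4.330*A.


Intercept = 447.593
Weight contribution = 9.247 * 45.7 = 422.5879
Height contribution = 3.098 * 184 = 570.032
Age contribution = 4.33 * 54 = 233.82
BMR = 447.593 + 422.5879 + 570.032 - 233.82
= 1206.39 kcal/day

1206.39 kcal/day


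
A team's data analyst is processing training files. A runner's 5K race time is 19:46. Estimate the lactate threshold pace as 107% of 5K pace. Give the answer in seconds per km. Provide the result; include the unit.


Total race time = 19*60 + 46 = 1186 seconds
5K pace = 1186 / 5 = 237.2 sec/km
LT pace = 237.2 * 1.07 = 253.8 sec/km

253.8 s/km


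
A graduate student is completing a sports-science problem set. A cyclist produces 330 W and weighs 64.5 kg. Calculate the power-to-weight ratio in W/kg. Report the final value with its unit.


P/W = power / mass
= 330 / 64.5
= 5.116 W/kg

5.116 W/kg


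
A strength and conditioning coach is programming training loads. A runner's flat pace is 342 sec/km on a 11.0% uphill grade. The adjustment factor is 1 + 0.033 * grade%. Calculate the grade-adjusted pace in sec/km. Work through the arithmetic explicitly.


Factor = 1 + 0.033 * 11.0 = 1.363
Adjusted pace = 342 * 1.363
= 466.15 sec/km

466.15 s/km


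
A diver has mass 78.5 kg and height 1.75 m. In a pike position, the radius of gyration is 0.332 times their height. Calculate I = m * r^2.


r = 0.332 * 1.75 = 0.581 m
I = m * r^2 = 78.5 * 0.337561 = 26.499 kg*m^2

26.499 kg*m^2


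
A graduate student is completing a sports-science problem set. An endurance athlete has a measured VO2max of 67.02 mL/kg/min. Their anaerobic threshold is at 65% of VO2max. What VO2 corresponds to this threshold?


Anaerobic threshold VO2 = VO2max * 65%
= 67.02 * 0.65
= 43.56 mL/kg/min

43.56 mL/kg/min


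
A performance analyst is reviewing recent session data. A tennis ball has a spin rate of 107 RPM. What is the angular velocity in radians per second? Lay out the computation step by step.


Convert RPM to rad/s: multiply by 2*pi and divide by 60
omega = 107 * 2 * pi / 60
= 11.205 rad/s

11.205 rad/s


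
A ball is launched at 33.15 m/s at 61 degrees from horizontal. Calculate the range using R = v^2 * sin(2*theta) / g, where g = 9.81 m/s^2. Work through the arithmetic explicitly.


sin(2 * 61) = sin(122) = 0.848048
v^2 = 33.15^2 = 1098.9225
R = 1098.9225 * 0.848048 / 9.81
= 94.999 m

94.999 m


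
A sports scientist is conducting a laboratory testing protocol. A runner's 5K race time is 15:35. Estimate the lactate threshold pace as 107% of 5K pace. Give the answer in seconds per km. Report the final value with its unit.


Total race time = 15*60 + 35 = 935 seconds
5K pace = 935 / 5 = 187.0 sec/km
LT pace = 187.0 * 1.07 = 200.09 sec/km

200.09 s/km


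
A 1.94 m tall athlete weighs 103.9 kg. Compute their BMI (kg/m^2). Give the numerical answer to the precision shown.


height^2 = 3.7636 m^2
BMI = 103.9 / 3.7636 = 27.61 kg/m^2

27.61 kg/m^2


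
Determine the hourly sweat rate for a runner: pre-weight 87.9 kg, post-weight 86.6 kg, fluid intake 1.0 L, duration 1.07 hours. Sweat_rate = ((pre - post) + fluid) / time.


Mass lost = 87.9 - 86.6 = 1.3 kg
Add fluid consumed: 1.3 + 1.0 = 2.3 L total sweat
Sweat rate = 2.3 / 1.07 = 2.15 L/h

2.15 L/h


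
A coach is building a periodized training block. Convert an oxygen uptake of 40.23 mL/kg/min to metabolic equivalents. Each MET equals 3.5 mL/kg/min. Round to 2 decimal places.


One MET = 3.5 mL/kg/min
Number of METs = 40.23 / 3.5
= 11.49 METs

11.49 METs


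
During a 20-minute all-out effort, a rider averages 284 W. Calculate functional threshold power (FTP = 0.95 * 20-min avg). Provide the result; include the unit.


FTP = 0.95 * 284
= 269.8 W

269.8 W


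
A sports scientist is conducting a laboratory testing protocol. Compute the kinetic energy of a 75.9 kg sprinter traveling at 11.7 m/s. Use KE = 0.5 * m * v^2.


Velocity squared = 136.89
KE = 0.5 * 75.9 * 136.89 = 5194.98 J

5194.98 J


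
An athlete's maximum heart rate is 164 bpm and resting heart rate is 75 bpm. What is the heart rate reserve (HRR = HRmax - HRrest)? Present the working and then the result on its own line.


HRR = HRmax - HRrest
= 164 - 75
= 89 bpm

89 bpm


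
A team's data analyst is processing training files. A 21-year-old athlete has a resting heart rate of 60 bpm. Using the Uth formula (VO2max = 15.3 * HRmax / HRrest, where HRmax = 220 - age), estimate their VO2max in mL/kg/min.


HRmax = 220 - 21 = 199 bpm
Ratio = HRmax / HRrest = 199 / 60 = 3.3167
VO2max = 15.3 * 3.3167 = 50.75 mL/kg/min

50.75 mL/kg/min


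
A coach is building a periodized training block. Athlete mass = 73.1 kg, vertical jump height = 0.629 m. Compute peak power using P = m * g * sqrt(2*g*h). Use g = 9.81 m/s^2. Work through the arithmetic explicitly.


sqrt(2 * 9.81 * 0.629) = sqrt(12.34098) = 3.512973 m/s
P = 73.1 * 9.81 * 3.512973
= 2519.19 W

2519.19 W


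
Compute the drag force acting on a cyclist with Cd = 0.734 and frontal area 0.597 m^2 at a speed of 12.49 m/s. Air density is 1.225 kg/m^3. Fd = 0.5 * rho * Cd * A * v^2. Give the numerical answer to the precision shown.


Step 1: v^2 = 156.0001
Step 2: Fd = 0.5 * 1.225 * 0.734 * 0.597 * 156.0001
= 41.87 N

41.87 N


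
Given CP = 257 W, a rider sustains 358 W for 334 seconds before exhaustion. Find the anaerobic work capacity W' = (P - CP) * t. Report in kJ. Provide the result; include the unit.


Excess power = 358 - 257 = 101 W
Work above CP = 101 * 334 = 33734 J
W' = 33.734 kJ

33.734 kJ


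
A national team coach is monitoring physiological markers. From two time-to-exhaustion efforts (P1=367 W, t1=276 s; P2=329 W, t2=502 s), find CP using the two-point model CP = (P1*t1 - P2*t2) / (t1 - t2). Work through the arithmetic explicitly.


Work in trial 1 = 101292 J
Work in trial 2 = 165158 J
Delta work = -63866 J
Delta time = -226 s
CP = -63866 / -226 = 282.59 W

282.59 W


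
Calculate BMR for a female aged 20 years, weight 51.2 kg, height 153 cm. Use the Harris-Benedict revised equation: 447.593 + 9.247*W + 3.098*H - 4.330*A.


Substituting values:
W term = 9.247 * 51.2 = 473.4464
H term = 3.098 * 153 = 473.994
A term = 4.330 * 20 = 86.6
BMR = 1308.43 kcal/day

1308.43 kcal/day


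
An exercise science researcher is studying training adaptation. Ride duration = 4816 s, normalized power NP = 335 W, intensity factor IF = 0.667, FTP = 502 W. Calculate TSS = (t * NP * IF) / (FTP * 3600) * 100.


Numerator = 4816 * 335 * 0.667 = 1076111.12
Denominator = 502 * 3600 = 1807200
TSS = 1076111.12 / 1807200 * 100
= 59.55

59.55 TSS


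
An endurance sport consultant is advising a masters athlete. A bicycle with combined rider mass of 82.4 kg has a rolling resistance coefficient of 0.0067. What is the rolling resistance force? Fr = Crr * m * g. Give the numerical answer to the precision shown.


Fr = 0.0067 * 82.4 * 9.81
= 0.55208 * 9.81
= 5.416 N

5.416 N


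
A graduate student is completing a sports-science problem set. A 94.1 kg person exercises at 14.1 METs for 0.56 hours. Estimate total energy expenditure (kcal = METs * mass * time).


Energy = METs * mass(kg) * time(h)
= 14.1 * 94.1 * 0.56
= 743.01 kcal

743.01 kcal


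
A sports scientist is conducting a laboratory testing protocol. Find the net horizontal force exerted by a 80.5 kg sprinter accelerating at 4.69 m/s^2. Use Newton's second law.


Newton's second law: F = m * a
F = 80.5 * 4.69 = 377.55 N

377.55 N


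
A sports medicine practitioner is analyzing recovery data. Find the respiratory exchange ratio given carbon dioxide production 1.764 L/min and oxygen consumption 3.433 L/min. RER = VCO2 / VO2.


VCO2 = 1.764 L/min
VO2 = 3.433 L/min
RER = 1.764 / 3.433 = 0.5138

0.5138


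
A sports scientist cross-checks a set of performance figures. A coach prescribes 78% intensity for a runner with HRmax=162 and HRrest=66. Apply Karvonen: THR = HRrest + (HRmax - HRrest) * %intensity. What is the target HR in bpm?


Heart rate reserve = 162 - 66 = 96
Intensity fraction = 78 / 100 = 0.78
THR = 66 + 96 * 0.78 = 140.88 bpm

140.88 bpm


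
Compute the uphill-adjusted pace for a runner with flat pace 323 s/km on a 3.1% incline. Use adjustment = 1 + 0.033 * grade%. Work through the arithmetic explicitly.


Adjustment factor = 1 + 0.033 * 3.1 = 1.1023
Grade-adjusted pace = 323 * 1.1023 = 356.04 s/km

356.04 s/km


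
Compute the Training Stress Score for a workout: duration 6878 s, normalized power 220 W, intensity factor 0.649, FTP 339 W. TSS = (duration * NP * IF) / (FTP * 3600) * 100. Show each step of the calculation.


Product = 6878 * 220 * 0.649 = 982040.84
Base = 339 * 3600 = 1220400
TSS = 982040.84 / 1220400 * 100 = 80.47

80.47 TSS


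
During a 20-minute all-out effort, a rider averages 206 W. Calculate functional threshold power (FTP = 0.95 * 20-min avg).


FTP = 0.95 * 206
= 195.7 W

195.7 W


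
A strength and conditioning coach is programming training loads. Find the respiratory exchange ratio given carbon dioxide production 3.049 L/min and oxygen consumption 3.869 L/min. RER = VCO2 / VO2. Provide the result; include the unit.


VCO2 = 3.049 L/min
VO2 = 3.869 L/min
RER = 3.049 / 3.869 = 0.7881

0.7881


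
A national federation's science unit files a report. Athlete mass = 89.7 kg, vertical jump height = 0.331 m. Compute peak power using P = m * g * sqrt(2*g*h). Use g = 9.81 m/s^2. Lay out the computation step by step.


sqrt(2 * 9.81 * 0.331) = sqrt(6.49422) = 2.548376 m/s
P = 89.7 * 9.81 * 2.548376
= 2242.46 W

2242.46 W


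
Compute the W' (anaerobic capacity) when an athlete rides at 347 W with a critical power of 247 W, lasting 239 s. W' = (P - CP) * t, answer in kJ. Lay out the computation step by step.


Above-CP power = 100 W
Duration = 239 s
W' = 100 * 239 = 23900 J
Convert: 23900 / 1000 = 23.9 kJ

23.9 kJ


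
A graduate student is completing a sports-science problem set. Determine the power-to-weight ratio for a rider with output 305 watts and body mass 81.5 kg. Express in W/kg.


P/W = 305 / 81.5 = 3.742 W/kg

3.742 W/kg


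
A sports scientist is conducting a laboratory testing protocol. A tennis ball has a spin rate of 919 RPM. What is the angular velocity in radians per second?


Convert RPM to rad/s: multiply by 2*pi and divide by 60
omega = 919 * 2 * pi / 60
= 96.237 rad/s

96.237 rad/s


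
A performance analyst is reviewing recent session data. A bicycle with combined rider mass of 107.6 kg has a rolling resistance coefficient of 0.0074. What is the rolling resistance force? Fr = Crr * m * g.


Fr = 0.0074 * 107.6 * 9.81
= 0.79624 * 9.81
= 7.811 N

7.811 N


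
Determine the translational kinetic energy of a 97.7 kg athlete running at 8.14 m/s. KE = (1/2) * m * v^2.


KE = 0.5 * m * v^2
= 0.5 * 97.7 * 8.14^2
= 0.5 * 97.7 * 66.2596
= 3236.78 J

3236.78 J


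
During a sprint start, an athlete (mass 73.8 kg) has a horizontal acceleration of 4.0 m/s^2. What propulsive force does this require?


Propulsive force = mass * acceleration
= 73.8 kg * 4.0 m/s^2
= 295.2 N

295.2 N


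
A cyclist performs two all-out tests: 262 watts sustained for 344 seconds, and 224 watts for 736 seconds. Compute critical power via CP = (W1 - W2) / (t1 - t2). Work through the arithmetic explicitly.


W1 = P1 * t1 = 262 * 344 = 90128 J
W2 = P2 * t2 = 224 * 736 = 164864 J
CP = (90128 - 164864) / (344 - 736)
= 190.65 W

190.65 W


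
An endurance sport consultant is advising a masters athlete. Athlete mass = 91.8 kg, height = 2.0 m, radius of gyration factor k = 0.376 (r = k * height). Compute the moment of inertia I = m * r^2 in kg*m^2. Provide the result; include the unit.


r = k * height = 0.376 * 2.0 = 0.752 m
r^2 = 0.752^2 = 0.565504
I = 91.8 * 0.565504 = 51.913 kg*m^2

51.913 kg*m^2


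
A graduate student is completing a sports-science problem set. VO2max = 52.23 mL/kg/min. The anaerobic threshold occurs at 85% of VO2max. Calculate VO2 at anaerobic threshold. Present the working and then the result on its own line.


AT fraction = 85 / 100 = 0.85
AT VO2 = 52.23 * 0.85
= 44.4 mL/kg/min

44.4 mL/kg/min


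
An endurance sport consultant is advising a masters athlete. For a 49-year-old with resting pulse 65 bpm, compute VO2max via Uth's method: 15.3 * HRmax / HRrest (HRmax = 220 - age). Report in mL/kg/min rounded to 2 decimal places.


Step 1: HRmax = 220 - 49 = 171 bpm
Step 2: Ratio = 171 / 65 = 2.6308
Step 3: VO2max = 15.3 * 2.6308 = 40.25 mL/kg/min

40.25 mL/kg/min


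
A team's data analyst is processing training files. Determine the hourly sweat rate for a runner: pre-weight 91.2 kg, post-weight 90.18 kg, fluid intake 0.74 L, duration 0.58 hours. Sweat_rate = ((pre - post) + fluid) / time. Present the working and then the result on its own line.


Mass lost = 91.2 - 90.18 = 1.02 kg
Add fluid consumed: 1.02 + 0.74 = 1.76 L total sweat
Sweat rate = 1.76 / 0.58 = 3.034 L/h

3.034 L/h


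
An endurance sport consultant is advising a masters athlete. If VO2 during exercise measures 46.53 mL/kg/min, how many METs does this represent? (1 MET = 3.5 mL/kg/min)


METs = VO2 / 3.5 = 46.53 / 3.5 = 13.29

13.29 METs


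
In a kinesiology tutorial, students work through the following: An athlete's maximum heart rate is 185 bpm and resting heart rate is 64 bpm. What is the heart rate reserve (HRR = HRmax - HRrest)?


HRR = HRmax - HRrest
= 185 - 64
= 121 bpm

121 bpm


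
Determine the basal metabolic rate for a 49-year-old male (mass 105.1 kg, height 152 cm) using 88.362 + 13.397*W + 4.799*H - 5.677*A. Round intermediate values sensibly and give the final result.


BMR = 88.362 + 13.397*105.1 + 4.799*152 - 5.677*49
= 1947.66 kcal/day

1947.66 kcal/day


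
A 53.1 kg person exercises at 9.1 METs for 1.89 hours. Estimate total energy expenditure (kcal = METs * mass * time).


Energy = METs * mass(kg) * time(h)
= 9.1 * 53.1 * 1.89
= 913.27 kcal

913.27 kcal


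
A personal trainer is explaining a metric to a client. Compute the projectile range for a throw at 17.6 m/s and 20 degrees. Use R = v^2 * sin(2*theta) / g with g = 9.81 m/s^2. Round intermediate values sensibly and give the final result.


Two times the angle = 40 degrees
sin(40) = 0.642788
R = 309.76 * 0.642788 / 9.81 = 20.297 m

20.297 m


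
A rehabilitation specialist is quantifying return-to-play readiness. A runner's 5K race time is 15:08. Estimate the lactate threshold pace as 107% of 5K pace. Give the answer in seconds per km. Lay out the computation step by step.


Total race time = 15*60 + 8 = 908 seconds
5K pace = 908 / 5 = 181.6 sec/km
LT pace = 181.6 * 1.07 = 194.31 sec/km

194.31 s/km


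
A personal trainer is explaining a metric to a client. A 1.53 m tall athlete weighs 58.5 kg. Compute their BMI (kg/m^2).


height^2 = 2.3409 m^2
BMI = 58.5 / 2.3409 = 24.99 kg/m^2

24.99 kg/m^2


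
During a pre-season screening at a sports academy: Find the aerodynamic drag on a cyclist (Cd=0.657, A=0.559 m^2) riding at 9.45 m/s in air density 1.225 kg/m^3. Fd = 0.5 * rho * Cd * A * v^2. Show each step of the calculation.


Fd = 0.5 * 1.225 * 0.657 * 0.559 * 9.45^2
= 0.5 * 1.225 * 0.657 * 0.559 * 89.3025
= 20.088 N

20.088 N


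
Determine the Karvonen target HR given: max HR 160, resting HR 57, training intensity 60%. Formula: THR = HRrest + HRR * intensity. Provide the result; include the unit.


HRR = HRmax - HRrest = 160 - 57 = 103
THR = 57 + 103 * 0.6
= 118.8 bpm

118.8 bpm


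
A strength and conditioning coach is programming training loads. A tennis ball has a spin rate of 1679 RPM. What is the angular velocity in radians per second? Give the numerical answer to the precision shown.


Convert RPM to rad/s: multiply by 2*pi and divide by 60
omega = 1679 * 2 * pi / 60
= 175.824 rad/s

175.824 rad/s


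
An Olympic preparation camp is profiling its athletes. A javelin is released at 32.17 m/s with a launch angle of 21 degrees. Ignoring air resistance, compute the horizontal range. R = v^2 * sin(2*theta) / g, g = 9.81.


Launch speed squared = 1034.9089
sin(2 * 21 deg) = 0.669131
Range = 1034.9089 * 0.669131 / 9.81
= 70.59 m

70.59 m


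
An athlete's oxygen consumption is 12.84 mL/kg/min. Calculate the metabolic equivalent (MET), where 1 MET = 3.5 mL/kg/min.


MET = VO2 / 3.5
= 12.84 / 3.5
= 3.67 METs

3.67 METs


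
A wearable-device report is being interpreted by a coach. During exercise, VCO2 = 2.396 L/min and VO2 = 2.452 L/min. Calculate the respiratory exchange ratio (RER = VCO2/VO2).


RER = VCO2 / VO2
= 2.396 / 2.452
= 0.9772

0.9772


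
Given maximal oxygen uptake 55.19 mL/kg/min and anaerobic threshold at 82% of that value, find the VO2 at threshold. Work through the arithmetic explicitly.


Percentage as decimal = 0.82
VO2 at AT = 55.19 * 0.82 = 45.26 mL/kg/min

45.26 mL/kg/min


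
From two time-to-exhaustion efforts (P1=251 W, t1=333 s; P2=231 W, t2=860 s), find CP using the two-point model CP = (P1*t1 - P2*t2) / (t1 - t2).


Work in trial 1 = 83583 J
Work in trial 2 = 198660 J
Delta work = -115077 J
Delta time = -527 s
CP = -115077 / -527 = 218.36 W

218.36 W


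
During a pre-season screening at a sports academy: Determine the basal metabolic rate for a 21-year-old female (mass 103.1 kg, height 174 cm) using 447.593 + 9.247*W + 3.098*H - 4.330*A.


BMR = 447.593 + 9.247*103.1 + 3.098*174 - 4.330*21
= 1849.08 kcal/day

1849.08 kcal/day


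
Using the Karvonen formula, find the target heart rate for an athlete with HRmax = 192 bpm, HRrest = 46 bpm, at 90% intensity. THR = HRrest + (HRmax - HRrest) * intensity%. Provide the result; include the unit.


HRR = 192 - 46 = 146
THR = 46 + 146 * 0.9
= 46 + 131.4
= 177.4 bpm

177.4 bpm


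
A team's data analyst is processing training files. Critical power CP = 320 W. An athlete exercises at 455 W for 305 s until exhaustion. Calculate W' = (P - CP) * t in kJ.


P - CP = 455 - 320 = 135 W
W' = 135 * 305 = 41175 J
= 41175 / 1000 = 41.175 kJ

41.175 kJ


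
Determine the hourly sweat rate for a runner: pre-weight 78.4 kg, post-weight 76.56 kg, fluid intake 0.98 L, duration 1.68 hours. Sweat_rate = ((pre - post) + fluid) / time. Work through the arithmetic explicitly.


Mass lost = 78.4 - 76.56 = 1.84 kg
Add fluid consumed: 1.84 + 0.98 = 2.82 L total sweat
Sweat rate = 2.82 / 1.68 = 1.679 L/h

1.679 L/h


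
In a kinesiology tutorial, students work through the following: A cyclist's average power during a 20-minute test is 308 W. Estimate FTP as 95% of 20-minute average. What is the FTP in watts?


FTP = 20-min power * 0.95
= 308 * 0.95
= 292.6 W

292.6 W


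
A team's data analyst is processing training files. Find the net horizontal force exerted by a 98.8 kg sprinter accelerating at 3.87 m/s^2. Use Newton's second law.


Newton's second law: F = m * a
F = 98.8 * 3.87 = 382.36 N

382.36 N


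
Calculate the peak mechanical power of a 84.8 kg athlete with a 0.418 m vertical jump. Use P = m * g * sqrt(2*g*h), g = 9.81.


First, sqrt(2gh) = sqrt(2 * 9.81 * 0.418)
= sqrt(8.20116) = 2.863767 m/s
Power = 84.8 * 9.81 * 2.863767 = 2382.33 W

2382.33 W


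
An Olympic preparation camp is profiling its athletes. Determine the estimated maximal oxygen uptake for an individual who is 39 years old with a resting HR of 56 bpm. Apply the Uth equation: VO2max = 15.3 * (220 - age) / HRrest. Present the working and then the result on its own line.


HRmax = 220 - 39 = 181
VO2max = 15.3 * (181 / 56)
= 15.3 * 3.2321
= 49.45 mL/kg/min

49.45 mL/kg/min


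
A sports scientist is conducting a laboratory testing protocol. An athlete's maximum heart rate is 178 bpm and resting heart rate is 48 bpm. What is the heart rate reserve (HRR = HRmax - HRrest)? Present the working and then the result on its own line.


HRR = HRmax - HRrest
= 178 - 48
= 130 bpm

130 bpm


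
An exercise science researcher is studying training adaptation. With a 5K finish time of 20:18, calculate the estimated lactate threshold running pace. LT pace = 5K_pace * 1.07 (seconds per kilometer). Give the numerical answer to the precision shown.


Race duration = 1218 s for 5 km
Average pace = 1218 / 5 = 243.6 s/km
LT pace = 243.6 * 1.07
= 260.65 s/km

260.65 s/km


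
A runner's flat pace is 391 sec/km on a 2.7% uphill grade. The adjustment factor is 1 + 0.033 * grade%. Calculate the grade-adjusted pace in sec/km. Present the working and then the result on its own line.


Factor = 1 + 0.033 * 2.7 = 1.0891
Adjusted pace = 391 * 1.0891
= 425.84 sec/km

425.84 s/km


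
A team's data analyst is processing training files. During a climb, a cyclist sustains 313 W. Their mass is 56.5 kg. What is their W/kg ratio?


Power-to-weight = 313 W / 56.5 kg
= 5.54 W/kg

5.54 W/kg


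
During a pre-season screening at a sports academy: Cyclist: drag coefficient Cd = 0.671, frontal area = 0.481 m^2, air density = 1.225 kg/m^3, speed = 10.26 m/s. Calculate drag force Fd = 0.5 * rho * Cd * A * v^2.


v^2 = 10.26^2 = 105.2676
Fd = 0.5 * 1.225 * 0.671 * 0.481 * 105.2676
= 20.81 N

20.81 N


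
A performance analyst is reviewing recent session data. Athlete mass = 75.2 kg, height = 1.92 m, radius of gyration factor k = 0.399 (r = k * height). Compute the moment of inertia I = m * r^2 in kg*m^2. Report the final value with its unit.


r = k * height = 0.399 * 1.92 = 0.76608 m
r^2 = 0.76608^2 = 0.586879
I = 75.2 * 0.586879 = 44.133 kg*m^2

44.133 kg*m^2


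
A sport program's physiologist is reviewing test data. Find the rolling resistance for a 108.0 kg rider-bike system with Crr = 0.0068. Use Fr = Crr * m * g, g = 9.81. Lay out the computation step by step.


m * g = 108.0 * 9.81 = 1059.48 N
Fr = 0.0068 * 1059.48 = 7.204 N

7.204 N


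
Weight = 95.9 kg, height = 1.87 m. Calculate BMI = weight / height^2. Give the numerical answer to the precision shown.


height^2 = 1.87^2 = 3.4969
BMI = 95.9 / 3.4969 = 27.42 kg/m^2

27.42 kg/m^2


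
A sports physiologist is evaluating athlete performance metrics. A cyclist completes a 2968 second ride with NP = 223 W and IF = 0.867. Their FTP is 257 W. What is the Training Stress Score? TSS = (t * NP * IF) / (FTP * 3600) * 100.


t * NP * IF = 2968 * 223 * 0.867 = 573836.088
FTP * 3600 = 925200
TSS = (573836.088 / 925200) * 100 = 62.02

62.02 TSS


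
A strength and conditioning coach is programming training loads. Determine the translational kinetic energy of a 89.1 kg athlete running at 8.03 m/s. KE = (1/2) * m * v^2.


KE = 0.5 * m * v^2
= 0.5 * 89.1 * 8.03^2
= 0.5 * 89.1 * 64.4809
= 2872.62 J

2872.62 J


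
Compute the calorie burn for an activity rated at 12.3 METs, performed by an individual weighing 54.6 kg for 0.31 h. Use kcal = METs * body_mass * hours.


Product of METs and mass = 12.3 * 54.6 = 671.58
Total kcal = 671.58 * 0.31 = 208.19 kcal

208.19 kcal


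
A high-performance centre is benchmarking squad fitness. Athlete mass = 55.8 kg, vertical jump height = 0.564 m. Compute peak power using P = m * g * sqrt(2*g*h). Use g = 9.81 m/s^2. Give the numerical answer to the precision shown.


sqrt(2 * 9.81 * 0.564) = sqrt(11.06568) = 3.326512 m/s
P = 55.8 * 9.81 * 3.326512
= 1820.93 W

1820.93 W


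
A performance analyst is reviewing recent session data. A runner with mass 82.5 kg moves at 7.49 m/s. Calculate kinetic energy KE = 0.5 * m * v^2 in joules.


v^2 = 7.49^2 = 56.1001
KE = 0.5 * 82.5 * 56.1001
= 2314.13 J

2314.13 J


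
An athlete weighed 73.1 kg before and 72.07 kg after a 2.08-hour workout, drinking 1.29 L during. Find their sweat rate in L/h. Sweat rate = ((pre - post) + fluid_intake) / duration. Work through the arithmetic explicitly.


Body mass change = 1.03 kg
Total sweat loss = 1.03 + 1.29 = 2.32 L
Rate = 2.32 / 2.08 = 1.115 L/h

1.115 L/h


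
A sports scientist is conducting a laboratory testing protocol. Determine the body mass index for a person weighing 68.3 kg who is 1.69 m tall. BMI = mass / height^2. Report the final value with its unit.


BMI = mass / height^2
= 68.3 / 1.69^2
= 68.3 / 2.8561
= 23.91 kg/m^2

23.91 kg/m^2


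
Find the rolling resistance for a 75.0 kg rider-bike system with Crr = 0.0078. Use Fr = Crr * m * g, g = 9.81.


m * g = 75.0 * 9.81 = 735.75 N
Fr = 0.0078 * 735.75 = 5.739 N

5.739 N


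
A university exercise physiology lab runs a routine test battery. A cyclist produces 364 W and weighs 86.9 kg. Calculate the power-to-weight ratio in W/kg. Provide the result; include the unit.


P/W = power / mass
= 364 / 86.9
= 4.189 W/kg

4.189 W/kg


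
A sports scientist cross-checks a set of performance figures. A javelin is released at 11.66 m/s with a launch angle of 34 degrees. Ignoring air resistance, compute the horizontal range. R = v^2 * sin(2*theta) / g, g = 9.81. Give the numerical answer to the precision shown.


Launch speed squared = 135.9556
sin(2 * 34 deg) = 0.927184
Range = 135.9556 * 0.927184 / 9.81
= 12.85 m

12.85 m


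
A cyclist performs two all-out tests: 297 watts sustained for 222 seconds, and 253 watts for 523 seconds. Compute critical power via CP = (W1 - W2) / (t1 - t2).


W1 = P1 * t1 = 297 * 222 = 65934 J
W2 = P2 * t2 = 253 * 523 = 132319 J
CP = (65934 - 132319) / (222 - 523)
= 220.55 W

220.55 W


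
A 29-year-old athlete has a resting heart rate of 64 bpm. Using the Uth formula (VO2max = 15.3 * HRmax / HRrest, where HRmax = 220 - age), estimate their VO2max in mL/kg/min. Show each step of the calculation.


HRmax = 220 - 29 = 191 bpm
Ratio = HRmax / HRrest = 191 / 64 = 2.9844
VO2max = 15.3 * 2.9844 = 45.66 mL/kg/min

45.66 mL/kg/min


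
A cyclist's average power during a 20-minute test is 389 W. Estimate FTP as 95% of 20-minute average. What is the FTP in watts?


FTP = 20-min power * 0.95
= 389 * 0.95
= 369.55 W

369.55 W


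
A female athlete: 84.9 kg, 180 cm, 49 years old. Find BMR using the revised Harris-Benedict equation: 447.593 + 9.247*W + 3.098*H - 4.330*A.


Intercept = 447.593
Weight contribution = 9.247 * 84.9 = 785.0703
Height contribution = 3.098 * 180 = 557.64
Age contribution = 4.33 * 49 = 212.17
BMR = 447.593 + 785.0703 + 557.64 - 212.17
= 1578.13 kcal/day

1578.13 kcal/day


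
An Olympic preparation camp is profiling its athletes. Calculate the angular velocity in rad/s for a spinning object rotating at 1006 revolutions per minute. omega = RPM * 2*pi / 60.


omega = RPM * 2*pi / 60
= 1006 * 6.28318531 / 60
= 105.348 rad/s

105.348 rad/s


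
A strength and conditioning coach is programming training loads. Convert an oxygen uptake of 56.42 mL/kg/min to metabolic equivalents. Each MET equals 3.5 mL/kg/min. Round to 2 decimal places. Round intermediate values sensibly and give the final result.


One MET = 3.5 mL/kg/min
Number of METs = 56.42 / 3.5
= 16.12 METs

16.12 METs


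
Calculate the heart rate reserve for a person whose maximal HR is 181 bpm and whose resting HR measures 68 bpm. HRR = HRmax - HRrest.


HRmax = 181 bpm
HRrest = 68 bpm
HRR = 181 - 68 = 113 bpm

113 bpm


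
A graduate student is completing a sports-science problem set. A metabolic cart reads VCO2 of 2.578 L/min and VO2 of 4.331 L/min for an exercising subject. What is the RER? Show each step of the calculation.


RER = VCO2 / VO2 = 2.578 / 4.331 = 0.5952

0.5952


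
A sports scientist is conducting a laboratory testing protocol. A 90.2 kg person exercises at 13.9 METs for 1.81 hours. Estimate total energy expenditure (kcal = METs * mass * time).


Energy = METs * mass(kg) * time(h)
= 13.9 * 90.2 * 1.81
= 2269.34 kcal

2269.34 kcal


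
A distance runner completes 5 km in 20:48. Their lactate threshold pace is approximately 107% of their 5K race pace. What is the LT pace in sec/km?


Convert to seconds: 20 min 48 s = 1248 s
Pace per km = 1248 / 5 = 249.6 s/km
LT pace = 249.6 * 1.07 = 267.07 s/km

267.07 s/km


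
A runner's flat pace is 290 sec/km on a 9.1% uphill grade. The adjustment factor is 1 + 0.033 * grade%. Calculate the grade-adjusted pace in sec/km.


Factor = 1 + 0.033 * 9.1 = 1.3003
Adjusted pace = 290 * 1.3003
= 377.09 sec/km

377.09 s/km


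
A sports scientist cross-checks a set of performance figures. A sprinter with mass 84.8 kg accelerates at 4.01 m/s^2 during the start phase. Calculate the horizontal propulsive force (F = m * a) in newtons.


F = m * a
= 84.8 * 4.01
= 340.05 N

340.05 N


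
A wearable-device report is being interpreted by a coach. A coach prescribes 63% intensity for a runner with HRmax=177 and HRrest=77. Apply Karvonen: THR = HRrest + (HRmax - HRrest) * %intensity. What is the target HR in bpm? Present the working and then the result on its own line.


Heart rate reserve = 177 - 77 = 100
Intensity fraction = 63 / 100 = 0.63
THR = 77 + 100 * 0.63 = 140.0 bpm

140.0 bpm


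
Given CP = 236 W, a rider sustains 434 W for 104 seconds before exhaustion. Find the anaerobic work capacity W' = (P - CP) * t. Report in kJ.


Excess power = 434 - 236 = 198 W
Work above CP = 198 * 104 = 20592 J
W' = 20.592 kJ

20.592 kJ


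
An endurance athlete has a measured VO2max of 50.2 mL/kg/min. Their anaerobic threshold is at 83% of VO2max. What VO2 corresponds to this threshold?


Anaerobic threshold VO2 = VO2max * 83%
= 50.2 * 0.83
= 41.67 mL/kg/min

41.67 mL/kg/min


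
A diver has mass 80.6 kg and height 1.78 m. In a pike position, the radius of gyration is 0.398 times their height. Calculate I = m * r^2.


r = 0.398 * 1.78 = 0.70844 m
I = m * r^2 = 80.6 * 0.501887 = 40.452 kg*m^2

40.452 kg*m^2


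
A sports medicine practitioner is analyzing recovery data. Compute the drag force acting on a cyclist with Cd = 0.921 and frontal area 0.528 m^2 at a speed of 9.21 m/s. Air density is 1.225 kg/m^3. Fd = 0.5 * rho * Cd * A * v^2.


Step 1: v^2 = 84.8241
Step 2: Fd = 0.5 * 1.225 * 0.921 * 0.528 * 84.8241
= 25.265 N

25.265 N
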